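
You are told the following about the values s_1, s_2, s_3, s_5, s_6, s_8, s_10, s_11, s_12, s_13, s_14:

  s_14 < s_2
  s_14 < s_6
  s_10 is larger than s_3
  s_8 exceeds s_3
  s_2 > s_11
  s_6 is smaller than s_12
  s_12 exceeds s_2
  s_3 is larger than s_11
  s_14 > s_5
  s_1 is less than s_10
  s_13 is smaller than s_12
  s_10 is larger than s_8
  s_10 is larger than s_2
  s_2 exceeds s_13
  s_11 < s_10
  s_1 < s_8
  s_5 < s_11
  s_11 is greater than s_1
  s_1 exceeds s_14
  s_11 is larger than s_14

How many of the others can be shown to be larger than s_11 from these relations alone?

Directly above s_11: s_3, s_2, s_10.
One step further: s_8, s_12 (5 so far).
Nothing else is reachable above s_11; 5 in all.

5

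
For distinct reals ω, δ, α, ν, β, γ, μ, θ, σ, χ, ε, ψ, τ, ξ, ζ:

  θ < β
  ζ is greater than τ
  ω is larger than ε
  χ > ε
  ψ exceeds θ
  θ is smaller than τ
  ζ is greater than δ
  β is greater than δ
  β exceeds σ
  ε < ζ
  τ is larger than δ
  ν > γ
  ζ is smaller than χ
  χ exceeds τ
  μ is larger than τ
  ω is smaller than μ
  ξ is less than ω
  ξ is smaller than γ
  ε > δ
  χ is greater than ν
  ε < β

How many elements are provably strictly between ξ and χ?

The relations place ξ below χ. An element lies strictly between them when it is forced above ξ and also forced below χ.
Above ξ: {ω, γ, μ, ν}. Below χ: {δ, ε, θ, τ, ζ, γ, ν}.
Intersection: {γ, ν} — 2.

2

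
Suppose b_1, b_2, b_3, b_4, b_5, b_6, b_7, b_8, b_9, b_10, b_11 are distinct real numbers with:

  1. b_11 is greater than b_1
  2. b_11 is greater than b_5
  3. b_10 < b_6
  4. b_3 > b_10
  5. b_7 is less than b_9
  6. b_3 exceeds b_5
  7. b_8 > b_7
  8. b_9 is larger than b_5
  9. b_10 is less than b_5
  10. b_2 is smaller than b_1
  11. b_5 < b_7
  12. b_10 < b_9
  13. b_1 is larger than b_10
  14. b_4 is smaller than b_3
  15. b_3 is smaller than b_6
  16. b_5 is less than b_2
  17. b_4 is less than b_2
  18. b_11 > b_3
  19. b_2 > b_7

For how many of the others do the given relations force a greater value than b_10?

9

From b_10 the given relations immediately reach b_5, b_3, b_1, b_6, b_9.
From those, b_7, b_2, b_11 — 8 in total.
From those, b_8 — 9 in total.
Nothing else is reachable above b_10; 9 in all.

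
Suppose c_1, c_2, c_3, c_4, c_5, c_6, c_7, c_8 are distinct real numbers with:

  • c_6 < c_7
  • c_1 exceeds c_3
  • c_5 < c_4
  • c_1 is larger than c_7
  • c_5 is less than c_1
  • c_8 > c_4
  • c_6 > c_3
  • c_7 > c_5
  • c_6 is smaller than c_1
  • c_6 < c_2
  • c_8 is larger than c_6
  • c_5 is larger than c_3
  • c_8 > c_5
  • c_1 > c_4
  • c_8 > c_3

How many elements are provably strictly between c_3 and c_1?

The relations place c_3 below c_1. An element lies strictly between them when it is forced above c_3 and also forced below c_1.
Above c_3: {c_5, c_6, c_4, c_2, c_7, c_8}. Below c_1: {c_5, c_6, c_4, c_7}.
Intersection: {c_5, c_6, c_4, c_7} — 4.

4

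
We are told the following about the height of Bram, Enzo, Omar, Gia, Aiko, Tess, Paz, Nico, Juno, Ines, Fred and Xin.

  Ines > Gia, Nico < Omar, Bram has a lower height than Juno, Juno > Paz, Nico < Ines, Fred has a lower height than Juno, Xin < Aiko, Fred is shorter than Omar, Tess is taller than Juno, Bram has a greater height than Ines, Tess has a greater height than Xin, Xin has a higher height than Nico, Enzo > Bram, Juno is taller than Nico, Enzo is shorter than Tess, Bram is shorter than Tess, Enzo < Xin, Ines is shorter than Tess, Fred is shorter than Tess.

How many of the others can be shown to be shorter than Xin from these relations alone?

5

Directly below Xin: Nico, Enzo.
One step further: Bram (3 so far).
One step further: Ines (4 so far).
One step further: Gia (5 so far).
Nothing else is reachable below Xin; 5 in all.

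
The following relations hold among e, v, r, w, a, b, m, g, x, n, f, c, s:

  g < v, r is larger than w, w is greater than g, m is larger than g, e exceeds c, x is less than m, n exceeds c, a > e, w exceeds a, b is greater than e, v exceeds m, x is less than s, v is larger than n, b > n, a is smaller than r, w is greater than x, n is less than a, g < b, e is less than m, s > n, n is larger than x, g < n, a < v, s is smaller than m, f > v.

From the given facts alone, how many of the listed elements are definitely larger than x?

The elements the relations force above x are n, b, a, w, s, m, v, f, r — no chain reaches any other.
That is 9.

9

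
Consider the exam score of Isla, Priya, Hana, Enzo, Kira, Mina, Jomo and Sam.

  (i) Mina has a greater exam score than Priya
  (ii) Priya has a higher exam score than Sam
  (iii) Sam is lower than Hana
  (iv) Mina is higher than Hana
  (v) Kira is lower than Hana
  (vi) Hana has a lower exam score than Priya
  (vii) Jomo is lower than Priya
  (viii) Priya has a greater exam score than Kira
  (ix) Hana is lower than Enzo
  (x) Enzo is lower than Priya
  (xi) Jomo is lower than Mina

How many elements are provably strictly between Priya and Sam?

The relations place Sam below Priya. An element lies strictly between them when it is forced above Sam and also forced below Priya.
Above Sam: {Hana, Enzo, Mina}. Below Priya: {Kira, Hana, Jomo, Enzo}.
Intersection: {Hana, Enzo} — 2.

2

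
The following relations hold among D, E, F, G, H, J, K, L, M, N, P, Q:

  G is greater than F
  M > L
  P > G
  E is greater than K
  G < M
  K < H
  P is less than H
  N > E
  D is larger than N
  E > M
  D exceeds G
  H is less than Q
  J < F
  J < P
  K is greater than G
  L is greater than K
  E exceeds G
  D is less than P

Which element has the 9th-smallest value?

D

The consecutive relations fix a unique order: J < F < G < K < L < M < E < N < D < P < H < Q.
The 9th smallest is D.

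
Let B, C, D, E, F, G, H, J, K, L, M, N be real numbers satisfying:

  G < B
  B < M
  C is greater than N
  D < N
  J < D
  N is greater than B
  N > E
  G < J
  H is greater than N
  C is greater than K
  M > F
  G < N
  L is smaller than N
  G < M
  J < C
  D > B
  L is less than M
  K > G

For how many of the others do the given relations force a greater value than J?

4

The elements the relations force above J are D, N, C, H — no chain reaches any other.
That is 4.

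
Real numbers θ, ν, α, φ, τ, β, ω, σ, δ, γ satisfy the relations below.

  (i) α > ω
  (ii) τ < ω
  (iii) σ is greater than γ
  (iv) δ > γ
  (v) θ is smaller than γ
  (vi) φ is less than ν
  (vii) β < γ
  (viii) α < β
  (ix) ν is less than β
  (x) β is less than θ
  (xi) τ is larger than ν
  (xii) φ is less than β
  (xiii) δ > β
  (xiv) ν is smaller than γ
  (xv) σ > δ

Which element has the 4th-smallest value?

ω

The consecutive relations fix a unique order: φ < ν < τ < ω < α < β < θ < γ < δ < σ.
The 4th smallest is ω.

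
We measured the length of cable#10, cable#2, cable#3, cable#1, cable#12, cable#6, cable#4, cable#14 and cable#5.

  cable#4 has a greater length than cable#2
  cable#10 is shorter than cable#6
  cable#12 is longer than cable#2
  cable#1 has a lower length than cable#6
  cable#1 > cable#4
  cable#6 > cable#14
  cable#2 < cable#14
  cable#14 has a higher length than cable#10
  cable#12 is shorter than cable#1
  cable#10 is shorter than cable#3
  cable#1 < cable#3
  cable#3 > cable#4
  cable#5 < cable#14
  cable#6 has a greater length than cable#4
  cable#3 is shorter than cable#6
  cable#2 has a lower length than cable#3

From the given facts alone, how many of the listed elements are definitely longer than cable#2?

6

From cable#2 the given relations immediately reach cable#4, cable#12, cable#3, cable#14.
From those, cable#1, cable#6 — 6 in total.
Nothing else is reachable above cable#2; 6 in all.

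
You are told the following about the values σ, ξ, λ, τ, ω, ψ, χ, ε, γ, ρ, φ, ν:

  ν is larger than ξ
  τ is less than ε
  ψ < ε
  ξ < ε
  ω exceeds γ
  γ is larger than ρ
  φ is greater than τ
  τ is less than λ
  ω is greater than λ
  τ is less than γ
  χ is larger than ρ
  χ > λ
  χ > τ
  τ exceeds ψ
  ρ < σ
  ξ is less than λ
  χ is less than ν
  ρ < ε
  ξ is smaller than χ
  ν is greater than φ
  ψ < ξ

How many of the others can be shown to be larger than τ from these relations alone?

7

From τ the given relations immediately reach φ, ε, λ, γ, χ.
From those, ω, ν — 7 in total.
No other element is forced above τ by the given relations, so the count is 7.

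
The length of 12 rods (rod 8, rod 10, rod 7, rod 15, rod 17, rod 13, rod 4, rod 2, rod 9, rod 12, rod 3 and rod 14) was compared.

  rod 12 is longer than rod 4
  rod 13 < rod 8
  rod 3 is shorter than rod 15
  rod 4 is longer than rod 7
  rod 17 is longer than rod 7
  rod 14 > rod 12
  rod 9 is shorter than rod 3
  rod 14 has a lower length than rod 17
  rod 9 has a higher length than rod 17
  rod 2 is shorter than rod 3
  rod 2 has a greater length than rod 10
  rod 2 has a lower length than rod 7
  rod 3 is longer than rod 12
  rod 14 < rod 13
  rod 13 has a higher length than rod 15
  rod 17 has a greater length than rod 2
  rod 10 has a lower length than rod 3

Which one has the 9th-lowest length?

rod 3

Piecing the relations together gives one ordering: rod 10 < rod 2 < rod 7 < rod 4 < rod 12 < rod 14 < rod 17 < rod 9 < rod 3 < rod 15 < rod 13 < rod 8.
Counting 9 from the smallest end gives rod 3.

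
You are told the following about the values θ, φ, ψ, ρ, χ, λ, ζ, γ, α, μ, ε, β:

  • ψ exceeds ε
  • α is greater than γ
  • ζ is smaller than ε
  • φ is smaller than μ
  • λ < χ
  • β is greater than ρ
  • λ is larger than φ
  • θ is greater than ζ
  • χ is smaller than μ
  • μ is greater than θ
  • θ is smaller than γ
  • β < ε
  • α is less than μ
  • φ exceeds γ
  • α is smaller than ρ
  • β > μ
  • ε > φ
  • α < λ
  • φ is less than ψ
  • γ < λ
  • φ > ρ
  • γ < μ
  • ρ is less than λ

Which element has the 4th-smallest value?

Chaining the given pairs: ζ < θ < γ < α < ρ < φ < λ < χ < μ < β < ε < ψ.
The 4th smallest is α.

α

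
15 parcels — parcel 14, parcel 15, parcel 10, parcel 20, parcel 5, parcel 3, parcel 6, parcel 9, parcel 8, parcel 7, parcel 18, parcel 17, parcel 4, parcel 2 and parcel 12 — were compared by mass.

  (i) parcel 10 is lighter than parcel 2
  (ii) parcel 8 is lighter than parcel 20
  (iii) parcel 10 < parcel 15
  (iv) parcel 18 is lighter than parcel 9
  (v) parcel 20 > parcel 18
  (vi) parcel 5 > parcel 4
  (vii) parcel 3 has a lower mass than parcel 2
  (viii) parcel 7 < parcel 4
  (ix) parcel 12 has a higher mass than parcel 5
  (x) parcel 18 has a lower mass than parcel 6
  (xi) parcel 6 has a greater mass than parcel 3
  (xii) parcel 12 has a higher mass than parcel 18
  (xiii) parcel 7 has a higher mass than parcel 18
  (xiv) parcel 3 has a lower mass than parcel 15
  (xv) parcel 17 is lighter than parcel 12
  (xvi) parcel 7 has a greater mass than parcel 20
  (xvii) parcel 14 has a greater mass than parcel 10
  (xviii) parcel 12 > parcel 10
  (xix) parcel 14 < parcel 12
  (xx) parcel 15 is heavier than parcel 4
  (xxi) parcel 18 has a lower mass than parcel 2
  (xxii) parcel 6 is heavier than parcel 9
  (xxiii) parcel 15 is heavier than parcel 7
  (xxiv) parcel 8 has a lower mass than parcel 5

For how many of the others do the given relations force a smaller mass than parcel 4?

The elements the relations force below parcel 4 are parcel 18, parcel 8, parcel 20, parcel 7 — no chain reaches any other.
That is 4.

4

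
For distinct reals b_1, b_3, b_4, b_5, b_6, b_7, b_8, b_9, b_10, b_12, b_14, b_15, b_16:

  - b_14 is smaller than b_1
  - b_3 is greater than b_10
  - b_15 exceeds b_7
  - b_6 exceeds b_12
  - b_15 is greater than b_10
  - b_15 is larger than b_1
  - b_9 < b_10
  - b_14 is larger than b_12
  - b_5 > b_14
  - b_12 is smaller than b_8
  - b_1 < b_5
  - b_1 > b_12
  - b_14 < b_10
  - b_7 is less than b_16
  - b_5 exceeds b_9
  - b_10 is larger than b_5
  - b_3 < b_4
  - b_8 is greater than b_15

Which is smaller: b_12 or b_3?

b_12 < b_14 and b_14 < b_1 give b_12 < b_1.
Then b_1 < b_5 extends the chain to b_5.
With b_5 < b_10: b_12 < b_14 < b_1 < b_5 < b_10.
With b_10 < b_3: b_12 < b_14 < b_1 < b_5 < b_10 < b_3.
So b_12 < b_3; b_12 is the smaller of the two.

b_12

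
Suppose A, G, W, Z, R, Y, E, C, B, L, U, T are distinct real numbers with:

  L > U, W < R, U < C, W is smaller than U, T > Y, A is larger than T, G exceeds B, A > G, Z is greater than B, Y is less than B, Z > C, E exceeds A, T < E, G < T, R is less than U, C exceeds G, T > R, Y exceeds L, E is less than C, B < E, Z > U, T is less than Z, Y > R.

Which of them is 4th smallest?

L

Chaining the given pairs: W < R < U < L < Y < B < G < T < A < E < C < Z.
Counting 4 from the smallest end gives L.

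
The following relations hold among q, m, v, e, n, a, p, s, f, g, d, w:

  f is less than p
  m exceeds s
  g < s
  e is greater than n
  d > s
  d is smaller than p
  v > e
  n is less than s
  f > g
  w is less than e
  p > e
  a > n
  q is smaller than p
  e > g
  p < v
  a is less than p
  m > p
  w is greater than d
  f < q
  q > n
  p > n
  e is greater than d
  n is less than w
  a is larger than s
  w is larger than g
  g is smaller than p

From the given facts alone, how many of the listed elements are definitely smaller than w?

Directly below w: n, g, d.
One step further: s (4 so far).
No other element is forced below w by the given relations, so the count is 4.

4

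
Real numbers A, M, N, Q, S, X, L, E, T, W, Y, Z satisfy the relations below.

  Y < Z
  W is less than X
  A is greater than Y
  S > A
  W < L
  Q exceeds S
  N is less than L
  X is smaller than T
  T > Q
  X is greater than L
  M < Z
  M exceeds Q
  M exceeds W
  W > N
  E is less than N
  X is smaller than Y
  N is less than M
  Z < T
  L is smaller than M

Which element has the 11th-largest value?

N

Piecing the relations together gives one ordering: E < N < W < L < X < Y < A < S < Q < M < Z < T.
Counting 11 from the largest end gives N.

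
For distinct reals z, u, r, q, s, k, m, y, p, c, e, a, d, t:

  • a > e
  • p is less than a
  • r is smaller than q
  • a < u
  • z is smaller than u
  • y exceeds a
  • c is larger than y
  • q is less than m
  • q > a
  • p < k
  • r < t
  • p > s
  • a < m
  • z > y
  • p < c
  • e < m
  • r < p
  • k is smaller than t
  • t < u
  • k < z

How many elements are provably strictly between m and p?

The relations place p below m. An element lies strictly between them when it is forced above p and also forced below m.
Above p: {k, a, t, y, z, c, q, u}. Below m: {r, s, e, a, q}.
Intersection: {a, q} — 2.

2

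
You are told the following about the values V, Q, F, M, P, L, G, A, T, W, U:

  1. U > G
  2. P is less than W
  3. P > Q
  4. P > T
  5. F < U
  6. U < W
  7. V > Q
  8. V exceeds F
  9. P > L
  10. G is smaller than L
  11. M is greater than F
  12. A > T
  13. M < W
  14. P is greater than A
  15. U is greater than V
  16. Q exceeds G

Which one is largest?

Chaining downward from W: directly below it, M, U, P; then G, T, Q, A, F, V, L.
That covers every other element, and nothing is given above W, so W is the largest.

W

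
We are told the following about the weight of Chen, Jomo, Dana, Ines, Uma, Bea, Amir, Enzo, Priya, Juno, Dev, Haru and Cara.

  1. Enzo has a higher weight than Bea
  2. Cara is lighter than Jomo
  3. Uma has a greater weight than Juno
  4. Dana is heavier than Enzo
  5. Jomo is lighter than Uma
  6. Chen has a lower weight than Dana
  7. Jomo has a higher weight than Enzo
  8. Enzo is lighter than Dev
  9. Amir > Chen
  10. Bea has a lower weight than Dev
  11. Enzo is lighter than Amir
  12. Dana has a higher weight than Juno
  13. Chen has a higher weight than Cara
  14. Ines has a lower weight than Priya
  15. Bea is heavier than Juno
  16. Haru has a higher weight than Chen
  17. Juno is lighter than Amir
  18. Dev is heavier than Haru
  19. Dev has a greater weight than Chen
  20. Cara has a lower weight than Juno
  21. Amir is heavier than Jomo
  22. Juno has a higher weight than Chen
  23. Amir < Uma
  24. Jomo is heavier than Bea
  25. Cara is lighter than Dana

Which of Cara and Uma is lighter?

Cara

The relevant relations are Cara < Chen; Chen < Juno; Juno < Bea; Bea < Enzo; Enzo < Jomo; Jomo < Amir; Amir < Uma.
Chaining these gives Cara < Chen < Juno < Bea < Enzo < Jomo < Amir < Uma.
So Cara < Uma; Cara is the lighter of the two.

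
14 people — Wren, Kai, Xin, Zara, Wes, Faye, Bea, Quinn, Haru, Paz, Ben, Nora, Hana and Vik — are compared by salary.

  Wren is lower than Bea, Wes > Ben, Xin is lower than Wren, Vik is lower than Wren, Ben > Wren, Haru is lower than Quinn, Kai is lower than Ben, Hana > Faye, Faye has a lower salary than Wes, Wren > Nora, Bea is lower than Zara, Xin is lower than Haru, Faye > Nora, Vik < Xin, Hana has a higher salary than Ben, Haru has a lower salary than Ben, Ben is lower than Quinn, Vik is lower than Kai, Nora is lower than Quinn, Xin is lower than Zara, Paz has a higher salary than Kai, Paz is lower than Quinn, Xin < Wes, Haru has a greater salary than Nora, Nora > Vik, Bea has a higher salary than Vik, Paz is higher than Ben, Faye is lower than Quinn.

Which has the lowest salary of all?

Nora is not least since Vik < Nora; Kai is not least since Vik < Kai; Faye is not least since Nora < Faye; Xin is not least since Vik < Xin; Wren is not least since Vik < Wren; Haru is not least since Xin < Haru; Ben is not least since Wren < Ben; Paz is not least since Kai < Paz; Bea is not least since Wren < Bea; Quinn is not least since Faye < Quinn; Zara is not least since Bea < Zara; Hana is not least since Faye < Hana; Wes is not least since Faye < Wes.
Only Vik has nothing below it, so Vik is the lowest salary.

Vik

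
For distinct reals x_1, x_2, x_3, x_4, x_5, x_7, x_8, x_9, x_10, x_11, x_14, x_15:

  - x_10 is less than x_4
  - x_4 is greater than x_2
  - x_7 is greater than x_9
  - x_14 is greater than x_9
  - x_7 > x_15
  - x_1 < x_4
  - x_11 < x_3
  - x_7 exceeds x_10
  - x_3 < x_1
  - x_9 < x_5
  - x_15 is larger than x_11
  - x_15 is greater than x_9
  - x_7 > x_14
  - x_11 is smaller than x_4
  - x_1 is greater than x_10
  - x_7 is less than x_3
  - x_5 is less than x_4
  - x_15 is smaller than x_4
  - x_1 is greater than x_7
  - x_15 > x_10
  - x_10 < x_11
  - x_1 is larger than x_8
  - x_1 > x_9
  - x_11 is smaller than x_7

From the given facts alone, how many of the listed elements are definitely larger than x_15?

4

The elements the relations force above x_15 are x_7, x_3, x_1, x_4 — no chain reaches any other.
That is 4.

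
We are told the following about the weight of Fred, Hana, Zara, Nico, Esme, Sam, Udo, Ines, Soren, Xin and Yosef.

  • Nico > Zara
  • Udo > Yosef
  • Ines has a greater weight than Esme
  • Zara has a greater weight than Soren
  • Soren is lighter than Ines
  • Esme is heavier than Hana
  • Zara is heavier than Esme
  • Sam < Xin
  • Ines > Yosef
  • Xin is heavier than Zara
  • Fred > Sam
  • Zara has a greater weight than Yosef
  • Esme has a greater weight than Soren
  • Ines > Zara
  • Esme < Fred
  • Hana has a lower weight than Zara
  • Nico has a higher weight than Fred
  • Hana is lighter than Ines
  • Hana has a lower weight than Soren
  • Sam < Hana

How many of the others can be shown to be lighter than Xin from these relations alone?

6

Directly below Xin: Sam, Zara.
One step further: Yosef, Hana, Soren, Esme (6 so far).
Nothing else is reachable below Xin; 6 in all.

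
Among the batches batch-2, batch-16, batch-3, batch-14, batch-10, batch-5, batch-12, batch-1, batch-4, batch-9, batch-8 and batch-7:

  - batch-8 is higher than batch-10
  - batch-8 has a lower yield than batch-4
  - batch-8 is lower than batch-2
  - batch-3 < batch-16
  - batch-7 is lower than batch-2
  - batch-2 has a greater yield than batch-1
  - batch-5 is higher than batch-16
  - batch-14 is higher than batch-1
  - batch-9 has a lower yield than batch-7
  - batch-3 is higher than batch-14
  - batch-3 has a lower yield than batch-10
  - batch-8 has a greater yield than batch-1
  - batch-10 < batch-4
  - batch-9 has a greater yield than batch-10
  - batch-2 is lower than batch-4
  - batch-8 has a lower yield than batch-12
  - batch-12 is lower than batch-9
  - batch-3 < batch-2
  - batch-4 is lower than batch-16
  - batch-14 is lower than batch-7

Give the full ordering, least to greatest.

The consecutive links are each given: batch-1 < batch-14; batch-14 < batch-3; batch-3 < batch-10; batch-10 < batch-8; batch-8 < batch-12; batch-12 < batch-9; batch-9 < batch-7; batch-7 < batch-2; batch-2 < batch-4; batch-4 < batch-16; batch-16 < batch-5.

batch-1 < batch-14 < batch-3 < batch-10 < batch-8 < batch-12 < batch-9 < batch-7 < batch-2 < batch-4 < batch-16 < batch-5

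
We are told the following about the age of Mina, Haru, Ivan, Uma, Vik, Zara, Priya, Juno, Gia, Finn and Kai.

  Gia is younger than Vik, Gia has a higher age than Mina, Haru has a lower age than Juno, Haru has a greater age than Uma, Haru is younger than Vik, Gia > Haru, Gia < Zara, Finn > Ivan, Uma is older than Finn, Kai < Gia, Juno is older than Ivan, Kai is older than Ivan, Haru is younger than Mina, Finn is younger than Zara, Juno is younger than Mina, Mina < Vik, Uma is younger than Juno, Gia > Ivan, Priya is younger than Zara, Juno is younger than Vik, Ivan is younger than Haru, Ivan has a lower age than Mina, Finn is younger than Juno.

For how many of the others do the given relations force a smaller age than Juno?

From Juno the given relations immediately reach Ivan, Finn, Uma, Haru.
No other element is forced below Juno by the given relations, so the count is 4.

4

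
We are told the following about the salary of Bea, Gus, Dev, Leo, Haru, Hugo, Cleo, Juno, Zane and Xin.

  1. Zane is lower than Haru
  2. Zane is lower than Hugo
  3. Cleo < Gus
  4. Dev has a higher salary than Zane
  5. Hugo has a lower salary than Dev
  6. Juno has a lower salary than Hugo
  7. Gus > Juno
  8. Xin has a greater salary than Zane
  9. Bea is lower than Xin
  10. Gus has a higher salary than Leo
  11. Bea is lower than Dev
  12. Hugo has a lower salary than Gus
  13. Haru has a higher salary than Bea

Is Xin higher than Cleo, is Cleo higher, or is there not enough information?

undetermined

Following every chain through Xin: below Xin we get Bea, Zane.
Cleo is not reached, and no chain runs the other way from Cleo to Xin.
So the given relations leave the order of Xin and Cleo undetermined.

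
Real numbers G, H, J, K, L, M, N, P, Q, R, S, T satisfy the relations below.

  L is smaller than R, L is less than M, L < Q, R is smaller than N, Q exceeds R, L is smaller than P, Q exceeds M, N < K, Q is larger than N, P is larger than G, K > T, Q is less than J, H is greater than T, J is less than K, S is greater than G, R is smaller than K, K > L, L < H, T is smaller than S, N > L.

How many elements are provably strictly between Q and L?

Chaining upward from L reaches: R, H, M, N, J, P, K.
Chaining downward from Q reaches: R, M, N.
Strictly between L and Q are those in both lists: R, M, N — 3 elements.

3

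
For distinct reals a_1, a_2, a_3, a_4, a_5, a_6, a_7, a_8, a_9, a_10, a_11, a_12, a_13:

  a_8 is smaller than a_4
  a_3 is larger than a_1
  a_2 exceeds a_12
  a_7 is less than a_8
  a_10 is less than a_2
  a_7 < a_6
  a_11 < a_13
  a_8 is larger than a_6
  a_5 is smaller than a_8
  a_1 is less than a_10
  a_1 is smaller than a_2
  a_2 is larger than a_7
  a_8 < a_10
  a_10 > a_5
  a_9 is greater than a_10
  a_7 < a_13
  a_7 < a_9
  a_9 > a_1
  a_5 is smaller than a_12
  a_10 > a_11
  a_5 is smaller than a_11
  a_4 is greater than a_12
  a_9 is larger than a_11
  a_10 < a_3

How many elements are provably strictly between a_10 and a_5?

2

Chaining upward from a_5 reaches: a_11, a_12, a_8, a_2, a_13, a_3, a_9, a_4.
Chaining downward from a_10 reaches: a_1, a_7, a_6, a_11, a_8.
Strictly between a_5 and a_10 are those in both lists: a_11, a_8 — 2 elements.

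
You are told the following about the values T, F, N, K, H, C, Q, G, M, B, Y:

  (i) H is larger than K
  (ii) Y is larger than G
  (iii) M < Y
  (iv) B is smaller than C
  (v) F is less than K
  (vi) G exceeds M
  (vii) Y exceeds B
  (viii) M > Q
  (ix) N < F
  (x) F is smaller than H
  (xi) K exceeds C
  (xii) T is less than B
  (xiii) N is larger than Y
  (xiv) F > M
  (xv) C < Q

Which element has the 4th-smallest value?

The consecutive relations fix a unique order: T < B < C < Q < M < G < Y < N < F < K < H.
The 4th smallest is Q.

Q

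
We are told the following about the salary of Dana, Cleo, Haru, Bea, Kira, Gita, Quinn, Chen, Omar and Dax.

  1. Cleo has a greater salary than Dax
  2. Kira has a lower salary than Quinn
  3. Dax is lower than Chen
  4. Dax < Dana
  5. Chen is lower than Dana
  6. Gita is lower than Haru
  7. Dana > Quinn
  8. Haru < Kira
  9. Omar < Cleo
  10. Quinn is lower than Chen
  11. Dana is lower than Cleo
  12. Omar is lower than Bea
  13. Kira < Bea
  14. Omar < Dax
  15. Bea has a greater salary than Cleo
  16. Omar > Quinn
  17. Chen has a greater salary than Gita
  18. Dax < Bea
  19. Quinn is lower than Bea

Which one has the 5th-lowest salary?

Piecing the relations together gives one ordering: Gita < Haru < Kira < Quinn < Omar < Dax < Chen < Dana < Cleo < Bea.
The 5th smallest is Omar.

Omar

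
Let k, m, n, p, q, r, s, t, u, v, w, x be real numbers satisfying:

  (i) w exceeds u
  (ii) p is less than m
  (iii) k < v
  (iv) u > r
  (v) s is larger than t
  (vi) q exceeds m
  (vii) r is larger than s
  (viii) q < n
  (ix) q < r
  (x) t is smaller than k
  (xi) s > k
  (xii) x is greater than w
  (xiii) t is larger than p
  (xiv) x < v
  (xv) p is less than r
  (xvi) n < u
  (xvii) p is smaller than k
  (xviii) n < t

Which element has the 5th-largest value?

r

The consecutive relations fix a unique order: p < m < q < n < t < k < s < r < u < w < x < v.
The 5th largest is r.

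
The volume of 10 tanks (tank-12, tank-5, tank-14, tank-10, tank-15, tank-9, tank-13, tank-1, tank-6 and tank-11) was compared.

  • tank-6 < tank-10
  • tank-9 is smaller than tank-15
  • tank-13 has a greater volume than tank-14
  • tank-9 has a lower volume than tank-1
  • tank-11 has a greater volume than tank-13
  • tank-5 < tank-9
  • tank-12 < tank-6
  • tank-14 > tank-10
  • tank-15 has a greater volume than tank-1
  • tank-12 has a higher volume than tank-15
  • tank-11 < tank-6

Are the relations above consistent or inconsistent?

inconsistent

Chaining the given relations yields tank-6 < tank-10 < tank-14 < tank-13 < tank-11, so tank-6 < tank-11. But one relation states tank-11 < tank-6. These cannot both hold.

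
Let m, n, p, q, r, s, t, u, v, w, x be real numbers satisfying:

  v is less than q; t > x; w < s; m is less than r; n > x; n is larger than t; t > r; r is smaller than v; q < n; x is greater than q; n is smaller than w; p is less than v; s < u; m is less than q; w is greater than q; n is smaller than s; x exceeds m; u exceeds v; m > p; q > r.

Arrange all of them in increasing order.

Nothing is placed below p, so it is least; from there p < m; m < r; r < v; v < q; q < x; x < t; t < n; n < w; w < s; s < u, each given directly.

p < m < r < v < q < x < t < n < w < s < u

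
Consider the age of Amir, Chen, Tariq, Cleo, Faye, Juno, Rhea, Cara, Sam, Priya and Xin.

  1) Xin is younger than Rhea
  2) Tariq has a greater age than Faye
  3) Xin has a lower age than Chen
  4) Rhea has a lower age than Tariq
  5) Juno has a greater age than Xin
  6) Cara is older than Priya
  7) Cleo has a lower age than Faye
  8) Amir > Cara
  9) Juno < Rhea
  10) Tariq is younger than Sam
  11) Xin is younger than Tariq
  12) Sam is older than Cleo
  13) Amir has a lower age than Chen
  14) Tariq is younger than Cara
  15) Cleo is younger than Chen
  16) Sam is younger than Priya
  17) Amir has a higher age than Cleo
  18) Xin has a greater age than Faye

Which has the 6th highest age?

Tariq

Piecing the relations together gives one ordering: Cleo < Faye < Xin < Juno < Rhea < Tariq < Sam < Priya < Cara < Amir < Chen.
Counting 6 from the largest end gives Tariq.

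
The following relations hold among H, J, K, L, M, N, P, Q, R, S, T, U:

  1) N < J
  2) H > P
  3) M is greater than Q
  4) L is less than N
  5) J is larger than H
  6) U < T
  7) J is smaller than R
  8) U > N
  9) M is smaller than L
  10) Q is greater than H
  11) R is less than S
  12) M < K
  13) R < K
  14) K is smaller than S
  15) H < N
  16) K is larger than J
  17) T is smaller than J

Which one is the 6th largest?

U

Chaining the given pairs: P < H < Q < M < L < N < U < T < J < R < K < S.
The 6th largest is U.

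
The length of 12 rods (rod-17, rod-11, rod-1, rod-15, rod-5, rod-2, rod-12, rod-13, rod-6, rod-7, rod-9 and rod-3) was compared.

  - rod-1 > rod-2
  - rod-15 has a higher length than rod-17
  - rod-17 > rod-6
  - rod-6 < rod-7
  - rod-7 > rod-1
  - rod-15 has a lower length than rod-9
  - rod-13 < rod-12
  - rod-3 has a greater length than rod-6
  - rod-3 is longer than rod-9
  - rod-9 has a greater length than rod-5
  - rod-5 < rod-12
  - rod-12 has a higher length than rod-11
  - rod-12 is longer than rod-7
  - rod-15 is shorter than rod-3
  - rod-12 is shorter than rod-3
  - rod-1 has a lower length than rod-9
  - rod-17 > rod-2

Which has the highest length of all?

rod-2 is not greatest since rod-2 < rod-1; rod-6 is not greatest since rod-6 < rod-17; rod-17 is not greatest since rod-17 < rod-15; rod-1 is not greatest since rod-1 < rod-7; rod-13 is not greatest since rod-13 < rod-12; rod-11 is not greatest since rod-11 < rod-12; rod-5 is not greatest since rod-5 < rod-9; rod-15 is not greatest since rod-15 < rod-9; rod-7 is not greatest since rod-7 < rod-12; rod-12 is not greatest since rod-12 < rod-3; rod-9 is not greatest since rod-9 < rod-3.
Only rod-3 has nothing above it, so rod-3 is the highest length.

rod-3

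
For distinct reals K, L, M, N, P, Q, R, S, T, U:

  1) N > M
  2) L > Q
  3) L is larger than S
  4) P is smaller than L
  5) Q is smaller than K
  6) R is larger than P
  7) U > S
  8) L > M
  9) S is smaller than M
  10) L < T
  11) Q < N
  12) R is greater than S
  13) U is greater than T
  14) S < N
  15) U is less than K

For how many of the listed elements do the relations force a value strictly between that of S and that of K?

Chaining upward from S reaches: M, L, R, T, N, U.
Chaining downward from K reaches: P, M, Q, L, T, U.
Strictly between S and K are those in both lists: M, L, T, U — 4 elements.

4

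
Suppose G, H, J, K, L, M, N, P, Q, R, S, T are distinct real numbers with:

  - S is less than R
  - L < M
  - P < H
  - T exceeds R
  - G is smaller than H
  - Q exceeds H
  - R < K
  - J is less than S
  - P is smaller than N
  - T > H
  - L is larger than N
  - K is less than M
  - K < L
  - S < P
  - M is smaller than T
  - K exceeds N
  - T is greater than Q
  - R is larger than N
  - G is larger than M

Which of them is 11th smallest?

Q

Piecing the relations together gives one ordering: J < S < P < N < R < K < L < M < G < H < Q < T.
The 11th smallest is Q.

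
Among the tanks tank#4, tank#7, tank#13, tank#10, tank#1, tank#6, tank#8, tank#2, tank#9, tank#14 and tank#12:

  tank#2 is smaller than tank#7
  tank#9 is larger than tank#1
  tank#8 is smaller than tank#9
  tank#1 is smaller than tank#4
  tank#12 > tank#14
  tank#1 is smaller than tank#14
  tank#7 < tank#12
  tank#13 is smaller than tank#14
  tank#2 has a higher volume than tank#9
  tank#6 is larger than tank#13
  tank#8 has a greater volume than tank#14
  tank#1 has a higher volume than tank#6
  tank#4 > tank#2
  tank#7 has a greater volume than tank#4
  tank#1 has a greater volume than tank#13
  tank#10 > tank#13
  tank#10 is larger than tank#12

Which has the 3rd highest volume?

tank#7

Chaining the given pairs: tank#13 < tank#6 < tank#1 < tank#14 < tank#8 < tank#9 < tank#2 < tank#4 < tank#7 < tank#12 < tank#10.
The 3rd largest is tank#7.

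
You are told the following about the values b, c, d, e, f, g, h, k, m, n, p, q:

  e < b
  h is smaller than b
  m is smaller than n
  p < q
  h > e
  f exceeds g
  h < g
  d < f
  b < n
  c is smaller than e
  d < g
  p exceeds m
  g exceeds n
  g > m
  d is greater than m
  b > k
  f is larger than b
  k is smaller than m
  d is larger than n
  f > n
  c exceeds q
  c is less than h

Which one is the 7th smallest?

Chaining the given pairs: k < m < p < q < c < e < h < b < n < d < g < f.
Counting 7 from the smallest end gives h.

h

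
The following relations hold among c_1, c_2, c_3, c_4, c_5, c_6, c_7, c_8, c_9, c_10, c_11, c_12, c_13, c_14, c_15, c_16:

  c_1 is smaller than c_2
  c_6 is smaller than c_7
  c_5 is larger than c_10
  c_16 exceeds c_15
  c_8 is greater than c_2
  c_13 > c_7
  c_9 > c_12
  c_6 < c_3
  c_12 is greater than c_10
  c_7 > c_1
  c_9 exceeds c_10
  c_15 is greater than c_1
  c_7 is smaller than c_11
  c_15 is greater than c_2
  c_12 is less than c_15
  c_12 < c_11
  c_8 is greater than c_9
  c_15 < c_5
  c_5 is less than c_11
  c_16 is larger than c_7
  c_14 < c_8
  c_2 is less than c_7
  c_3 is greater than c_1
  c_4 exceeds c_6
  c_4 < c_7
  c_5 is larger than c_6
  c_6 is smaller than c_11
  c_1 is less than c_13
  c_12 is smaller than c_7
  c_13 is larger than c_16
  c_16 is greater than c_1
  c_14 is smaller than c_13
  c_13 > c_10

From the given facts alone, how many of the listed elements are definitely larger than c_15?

The elements the relations force above c_15 are c_16, c_13, c_5, c_11 — no chain reaches any other.
That is 4.

4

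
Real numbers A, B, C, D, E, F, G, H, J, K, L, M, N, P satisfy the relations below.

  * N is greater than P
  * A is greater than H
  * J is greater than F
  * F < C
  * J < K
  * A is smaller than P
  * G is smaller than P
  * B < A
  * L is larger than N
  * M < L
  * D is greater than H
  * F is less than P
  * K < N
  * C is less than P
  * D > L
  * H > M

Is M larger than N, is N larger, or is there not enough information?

Chaining the given relations: M < H < A < P < N.
So N is larger.

N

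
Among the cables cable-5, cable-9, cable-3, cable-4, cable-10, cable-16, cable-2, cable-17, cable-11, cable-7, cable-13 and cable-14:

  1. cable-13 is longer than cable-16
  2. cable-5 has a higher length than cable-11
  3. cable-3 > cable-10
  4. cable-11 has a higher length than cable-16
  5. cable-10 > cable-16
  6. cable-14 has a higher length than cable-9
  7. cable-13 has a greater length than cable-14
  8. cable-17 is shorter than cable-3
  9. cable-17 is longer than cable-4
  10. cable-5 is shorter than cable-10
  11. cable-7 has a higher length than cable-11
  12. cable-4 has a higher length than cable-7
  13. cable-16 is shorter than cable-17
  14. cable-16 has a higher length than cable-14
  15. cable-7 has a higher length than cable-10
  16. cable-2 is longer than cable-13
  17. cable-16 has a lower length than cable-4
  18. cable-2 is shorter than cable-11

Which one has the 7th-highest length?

cable-11

The consecutive relations fix a unique order: cable-9 < cable-14 < cable-16 < cable-13 < cable-2 < cable-11 < cable-5 < cable-10 < cable-7 < cable-4 < cable-17 < cable-3.
Counting 7 from the largest end gives cable-11.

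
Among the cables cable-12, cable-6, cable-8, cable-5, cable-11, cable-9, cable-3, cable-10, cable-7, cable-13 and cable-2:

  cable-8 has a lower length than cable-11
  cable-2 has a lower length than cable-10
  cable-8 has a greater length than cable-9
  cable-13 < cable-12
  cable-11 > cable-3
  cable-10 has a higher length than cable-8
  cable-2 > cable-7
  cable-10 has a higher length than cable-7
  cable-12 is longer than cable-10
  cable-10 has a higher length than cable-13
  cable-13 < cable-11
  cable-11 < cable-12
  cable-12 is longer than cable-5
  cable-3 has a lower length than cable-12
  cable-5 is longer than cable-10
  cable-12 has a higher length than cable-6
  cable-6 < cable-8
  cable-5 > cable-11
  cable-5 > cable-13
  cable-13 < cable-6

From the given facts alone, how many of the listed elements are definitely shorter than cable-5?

The elements the relations force below cable-5 are cable-7, cable-9, cable-13, cable-6, cable-2, cable-8, cable-3, cable-11, cable-10 — no chain reaches any other.
That is 9.

9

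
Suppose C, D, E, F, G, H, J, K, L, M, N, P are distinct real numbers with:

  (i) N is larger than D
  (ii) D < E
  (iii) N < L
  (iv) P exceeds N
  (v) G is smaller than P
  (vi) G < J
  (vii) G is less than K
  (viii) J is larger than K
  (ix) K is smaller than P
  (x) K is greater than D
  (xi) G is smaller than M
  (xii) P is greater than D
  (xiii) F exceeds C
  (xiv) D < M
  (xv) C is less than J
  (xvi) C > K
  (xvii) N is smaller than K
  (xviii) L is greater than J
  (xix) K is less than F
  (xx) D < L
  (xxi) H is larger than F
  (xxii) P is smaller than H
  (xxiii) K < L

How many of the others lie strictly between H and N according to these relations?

The relations place N below H. An element lies strictly between them when it is forced above N and also forced below H.
Above N: {K, C, J, F, L, P}. Below H: {G, D, K, C, F, P}.
Intersection: {K, C, F, P} — 4.

4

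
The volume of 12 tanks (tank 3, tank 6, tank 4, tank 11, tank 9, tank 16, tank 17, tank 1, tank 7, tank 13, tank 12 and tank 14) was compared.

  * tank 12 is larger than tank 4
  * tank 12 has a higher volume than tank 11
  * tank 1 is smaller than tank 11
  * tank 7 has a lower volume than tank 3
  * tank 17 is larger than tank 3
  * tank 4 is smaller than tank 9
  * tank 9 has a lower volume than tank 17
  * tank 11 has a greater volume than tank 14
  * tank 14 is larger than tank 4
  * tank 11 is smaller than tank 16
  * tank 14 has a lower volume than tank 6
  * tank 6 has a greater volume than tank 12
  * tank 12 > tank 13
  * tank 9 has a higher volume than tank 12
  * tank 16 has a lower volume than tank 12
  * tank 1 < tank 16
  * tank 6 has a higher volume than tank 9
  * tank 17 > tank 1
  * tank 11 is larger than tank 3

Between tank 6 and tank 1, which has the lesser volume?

Link the given pairs in sequence: tank 1 < tank 11; tank 11 < tank 16; tank 16 < tank 12; tank 12 < tank 9; tank 9 < tank 6.
Chaining these gives tank 1 < tank 11 < tank 16 < tank 12 < tank 9 < tank 6.
So tank 1 < tank 6; tank 1 is the smaller of the two.

tank 1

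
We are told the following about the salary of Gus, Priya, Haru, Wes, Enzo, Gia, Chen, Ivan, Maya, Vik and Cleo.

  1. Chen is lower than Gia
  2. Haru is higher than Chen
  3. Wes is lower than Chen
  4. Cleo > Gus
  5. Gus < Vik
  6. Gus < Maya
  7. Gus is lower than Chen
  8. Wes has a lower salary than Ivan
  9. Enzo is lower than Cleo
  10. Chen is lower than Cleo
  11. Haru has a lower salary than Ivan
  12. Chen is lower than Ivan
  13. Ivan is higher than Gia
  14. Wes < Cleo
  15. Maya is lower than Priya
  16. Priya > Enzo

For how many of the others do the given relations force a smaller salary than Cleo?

4

From Cleo the given relations immediately reach Gus, Wes, Enzo, Chen.
No other element is forced below Cleo by the given relations, so the count is 4.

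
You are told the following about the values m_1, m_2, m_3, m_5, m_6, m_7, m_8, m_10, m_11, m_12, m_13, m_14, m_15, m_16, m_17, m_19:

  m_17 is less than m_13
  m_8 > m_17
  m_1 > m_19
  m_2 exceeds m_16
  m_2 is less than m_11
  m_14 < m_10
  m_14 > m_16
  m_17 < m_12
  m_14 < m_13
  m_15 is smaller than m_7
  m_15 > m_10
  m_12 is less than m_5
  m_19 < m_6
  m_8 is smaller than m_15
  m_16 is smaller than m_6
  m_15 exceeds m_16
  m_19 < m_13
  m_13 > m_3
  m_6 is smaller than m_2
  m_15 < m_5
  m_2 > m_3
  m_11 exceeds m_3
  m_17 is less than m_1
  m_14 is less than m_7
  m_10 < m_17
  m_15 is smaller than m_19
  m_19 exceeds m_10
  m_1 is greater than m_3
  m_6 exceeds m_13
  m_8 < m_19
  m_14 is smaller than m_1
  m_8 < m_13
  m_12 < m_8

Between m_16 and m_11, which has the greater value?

m_16 < m_14 and m_14 < m_10 give m_16 < m_10.
With m_10 < m_17: m_16 < m_14 < m_10 < m_17.
With m_17 < m_12: m_16 < m_14 < m_10 < m_17 < m_12.
With m_12 < m_8: m_16 < m_14 < m_10 < m_17 < m_12 < m_8.
With m_8 < m_15: m_16 < m_14 < m_10 < m_17 < m_12 < m_8 < m_15.
With m_15 < m_19: m_16 < m_14 < m_10 < m_17 < m_12 < m_8 < m_15 < m_19.
Then m_19 < m_13 extends the chain to m_13.
Then m_13 < m_6 extends the chain to m_6.
With m_6 < m_2: m_16 < m_14 < m_10 < m_17 < m_12 < m_8 < m_15 < m_19 < m_13 < m_6 < m_2.
Then m_2 < m_11 extends the chain to m_11.
So m_16 < m_11; m_11 is the larger of the two.

m_11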